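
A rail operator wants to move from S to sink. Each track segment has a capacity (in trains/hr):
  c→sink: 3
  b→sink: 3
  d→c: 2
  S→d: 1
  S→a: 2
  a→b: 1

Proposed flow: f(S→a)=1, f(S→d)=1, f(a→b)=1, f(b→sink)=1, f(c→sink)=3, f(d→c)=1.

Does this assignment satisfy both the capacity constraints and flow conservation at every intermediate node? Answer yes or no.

No

Conservation fails at c: inflow 1 ≠ outflow 3.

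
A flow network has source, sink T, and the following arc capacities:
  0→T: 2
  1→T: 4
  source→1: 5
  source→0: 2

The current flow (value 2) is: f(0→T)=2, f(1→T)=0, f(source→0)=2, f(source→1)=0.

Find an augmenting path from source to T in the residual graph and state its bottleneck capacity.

Residual along source→1→T: source→1: 5, 1→T: 4.
Bottleneck = min = 4.

source→1→T, bottleneck 4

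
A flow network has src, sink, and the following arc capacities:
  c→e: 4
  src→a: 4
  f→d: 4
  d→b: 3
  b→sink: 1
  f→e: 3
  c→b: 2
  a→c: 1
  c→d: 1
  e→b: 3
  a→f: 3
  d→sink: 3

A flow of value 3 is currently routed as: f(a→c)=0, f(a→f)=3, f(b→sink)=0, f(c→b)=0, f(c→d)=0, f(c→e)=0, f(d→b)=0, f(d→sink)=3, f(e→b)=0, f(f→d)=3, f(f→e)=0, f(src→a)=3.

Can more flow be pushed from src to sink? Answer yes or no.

Residual path src→a→c→b→sink has bottleneck 1 > 0.
Pushing 1 along it raises the flow to 4, so the given flow is not maximum.

Yes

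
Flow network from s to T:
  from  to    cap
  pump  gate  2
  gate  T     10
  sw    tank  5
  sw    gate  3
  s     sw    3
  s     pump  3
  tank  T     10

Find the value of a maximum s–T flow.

Augment s→sw→tank→T: bottleneck 3. Total 3.
Augment s→pump→gate→T: bottleneck 2. Total 5.
No augmenting path remains in the residual graph.

5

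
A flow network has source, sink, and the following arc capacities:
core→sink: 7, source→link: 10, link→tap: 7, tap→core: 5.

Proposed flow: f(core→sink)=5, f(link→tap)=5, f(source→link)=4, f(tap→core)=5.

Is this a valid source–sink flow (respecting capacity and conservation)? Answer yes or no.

No

Conservation fails at link: inflow 4 ≠ outflow 5.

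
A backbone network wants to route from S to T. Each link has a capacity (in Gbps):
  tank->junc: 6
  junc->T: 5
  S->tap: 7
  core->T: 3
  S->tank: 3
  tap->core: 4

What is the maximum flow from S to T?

6

Augment S->tank->junc->T: bottleneck 3. Total 3.
Augment S->tap->core->T: bottleneck 3. Total 6.
No augmenting path remains in the residual graph.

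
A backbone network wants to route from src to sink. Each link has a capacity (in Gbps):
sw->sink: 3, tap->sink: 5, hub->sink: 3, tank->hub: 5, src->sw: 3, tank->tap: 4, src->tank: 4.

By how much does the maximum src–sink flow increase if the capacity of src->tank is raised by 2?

Original max flow = 7.
After raising cap(src->tank), augmenting paths through that edge carry 2 more units.
New max flow = 9. Increase = 2.

2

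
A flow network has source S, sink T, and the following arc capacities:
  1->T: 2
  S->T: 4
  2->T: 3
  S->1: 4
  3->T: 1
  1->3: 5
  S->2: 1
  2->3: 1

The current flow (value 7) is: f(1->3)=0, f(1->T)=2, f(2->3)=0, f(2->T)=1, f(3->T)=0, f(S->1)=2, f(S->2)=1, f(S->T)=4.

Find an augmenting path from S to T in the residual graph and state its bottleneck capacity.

S->1->3->T, bottleneck 1

Residual along S->1->3->T: S->1: 2, 1->3: 5, 3->T: 1.
Bottleneck = min = 1.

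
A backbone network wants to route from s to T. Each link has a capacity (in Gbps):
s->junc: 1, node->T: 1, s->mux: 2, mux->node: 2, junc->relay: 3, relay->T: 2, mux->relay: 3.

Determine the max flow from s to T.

3

Augment s->junc->relay->T: bottleneck 1. Total 1.
Augment s->mux->relay->T: bottleneck 1. Total 2.
Augment s->mux->node->T: bottleneck 1. Total 3.
No augmenting path remains in the residual graph.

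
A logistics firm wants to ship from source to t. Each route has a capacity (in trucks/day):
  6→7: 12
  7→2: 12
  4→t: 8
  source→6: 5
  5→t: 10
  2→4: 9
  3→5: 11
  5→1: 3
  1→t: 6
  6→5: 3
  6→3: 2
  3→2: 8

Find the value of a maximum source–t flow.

Augment source→6→5→t: bottleneck 3. Total 3.
Augment source→6→3→5→t: bottleneck 2. Total 5.
No augmenting path remains in the residual graph.

5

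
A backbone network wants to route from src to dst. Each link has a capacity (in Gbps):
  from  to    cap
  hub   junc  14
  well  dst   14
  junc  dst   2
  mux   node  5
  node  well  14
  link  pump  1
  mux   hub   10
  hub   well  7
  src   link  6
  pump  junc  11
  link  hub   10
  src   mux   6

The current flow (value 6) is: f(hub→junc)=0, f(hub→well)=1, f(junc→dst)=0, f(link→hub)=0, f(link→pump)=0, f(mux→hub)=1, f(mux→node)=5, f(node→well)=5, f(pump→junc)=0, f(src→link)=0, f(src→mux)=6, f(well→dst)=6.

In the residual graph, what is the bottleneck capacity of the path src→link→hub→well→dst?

Residual capacities along the path: src→link: 6, link→hub: 10, hub→well: 6, well→dst: 8.
Minimum is 6.

6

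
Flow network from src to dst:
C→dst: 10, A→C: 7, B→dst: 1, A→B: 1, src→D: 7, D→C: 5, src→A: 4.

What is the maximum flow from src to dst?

9

Augment src→D→C→dst: bottleneck 5. Total 5.
Augment src→A→C→dst: bottleneck 4. Total 9.
No augmenting path remains in the residual graph.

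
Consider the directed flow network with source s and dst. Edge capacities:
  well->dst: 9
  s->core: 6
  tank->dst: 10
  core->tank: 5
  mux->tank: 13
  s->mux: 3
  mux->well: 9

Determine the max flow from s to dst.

8

Augment s->core->tank->dst: bottleneck 5. Total 5.
Augment s->mux->tank->dst: bottleneck 3. Total 8.
No augmenting path remains in the residual graph.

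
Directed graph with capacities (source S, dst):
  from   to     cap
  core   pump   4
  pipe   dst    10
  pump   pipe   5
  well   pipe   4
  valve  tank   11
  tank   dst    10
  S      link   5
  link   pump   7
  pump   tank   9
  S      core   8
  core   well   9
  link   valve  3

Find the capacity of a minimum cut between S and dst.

Max flow = 13 (via 4 augmenting paths).
In the residual at optimum, the set reachable from S is {S}.
Cut edges: S->link (cap 5), S->core (cap 8). Sum = 13.

13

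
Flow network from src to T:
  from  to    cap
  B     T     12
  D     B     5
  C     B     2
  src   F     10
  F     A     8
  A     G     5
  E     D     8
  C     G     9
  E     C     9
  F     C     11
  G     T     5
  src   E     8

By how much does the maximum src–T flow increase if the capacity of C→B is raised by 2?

2

Original max flow = 12.
After raising cap(C→B), augmenting paths through that edge carry 2 more units.
New max flow = 14. Increase = 2.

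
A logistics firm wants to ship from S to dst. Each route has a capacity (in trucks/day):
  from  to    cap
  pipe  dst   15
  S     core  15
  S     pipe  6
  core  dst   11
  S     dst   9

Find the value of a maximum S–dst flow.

26

Augment S->dst: bottleneck 9. Total 9.
Augment S->core->dst: bottleneck 11. Total 20.
Augment S->pipe->dst: bottleneck 6. Total 26.
No augmenting path remains in the residual graph.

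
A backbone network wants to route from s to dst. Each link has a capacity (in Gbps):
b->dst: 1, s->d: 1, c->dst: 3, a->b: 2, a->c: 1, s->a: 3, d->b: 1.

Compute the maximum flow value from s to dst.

2

Augment s->a->c->dst: bottleneck 1. Total 1.
Augment s->a->b->dst: bottleneck 1. Total 2.
No augmenting path remains in the residual graph.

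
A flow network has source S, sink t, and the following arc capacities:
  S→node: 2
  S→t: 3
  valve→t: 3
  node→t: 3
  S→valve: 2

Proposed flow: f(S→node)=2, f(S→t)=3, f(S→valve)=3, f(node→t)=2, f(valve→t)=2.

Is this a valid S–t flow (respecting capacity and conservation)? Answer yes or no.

Capacity violated on S→valve: flow 3 > capacity 2.

No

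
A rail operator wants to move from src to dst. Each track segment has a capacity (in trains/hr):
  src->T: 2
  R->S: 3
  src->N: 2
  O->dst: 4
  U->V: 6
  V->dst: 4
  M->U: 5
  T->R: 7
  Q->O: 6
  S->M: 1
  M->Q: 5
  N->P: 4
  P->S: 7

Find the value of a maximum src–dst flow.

Augment src->T->R->S->M->U->V->dst: bottleneck 1. Total 1.
No augmenting path remains in the residual graph.

1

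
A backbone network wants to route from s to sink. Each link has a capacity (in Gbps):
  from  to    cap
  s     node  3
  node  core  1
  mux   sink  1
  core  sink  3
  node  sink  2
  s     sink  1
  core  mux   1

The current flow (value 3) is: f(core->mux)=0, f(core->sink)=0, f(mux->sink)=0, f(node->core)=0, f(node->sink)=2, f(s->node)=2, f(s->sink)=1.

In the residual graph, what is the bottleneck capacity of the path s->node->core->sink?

1

Residual capacities along the path: s->node: 1, node->core: 1, core->sink: 3.
Minimum is 1.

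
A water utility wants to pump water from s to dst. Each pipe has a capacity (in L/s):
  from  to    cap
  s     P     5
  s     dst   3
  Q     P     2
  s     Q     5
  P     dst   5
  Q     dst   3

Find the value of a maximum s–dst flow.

Augment s->dst: bottleneck 3. Total 3.
Augment s->Q->dst: bottleneck 3. Total 6.
Augment s->P->dst: bottleneck 5. Total 11.
No augmenting path remains in the residual graph.

11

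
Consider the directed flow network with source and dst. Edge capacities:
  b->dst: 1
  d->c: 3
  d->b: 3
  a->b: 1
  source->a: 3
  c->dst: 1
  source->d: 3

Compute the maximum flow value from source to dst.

Augment source->d->c->dst: bottleneck 1. Total 1.
Augment source->d->b->dst: bottleneck 1. Total 2.
No augmenting path remains in the residual graph.

2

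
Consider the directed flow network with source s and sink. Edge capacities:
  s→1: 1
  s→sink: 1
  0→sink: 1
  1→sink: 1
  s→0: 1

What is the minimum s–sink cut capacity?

3

Max flow = 3 (via 3 augmenting paths).
In the residual at optimum, the set reachable from s is {s}.
Cut edges: s→0 (cap 1), s→1 (cap 1), s→sink (cap 1). Sum = 3.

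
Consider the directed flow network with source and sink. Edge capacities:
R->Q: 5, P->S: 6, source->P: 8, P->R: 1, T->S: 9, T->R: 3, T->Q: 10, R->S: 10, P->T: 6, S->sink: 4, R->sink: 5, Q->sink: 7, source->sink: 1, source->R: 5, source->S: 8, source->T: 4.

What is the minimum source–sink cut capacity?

Max flow = 17 (via 5 augmenting paths).
In the residual at optimum, the set reachable from source is {P, Q, R, S, T, source}.
Cut edges: source->sink (cap 1), R->sink (cap 5), S->sink (cap 4), Q->sink (cap 7). Sum = 17.

17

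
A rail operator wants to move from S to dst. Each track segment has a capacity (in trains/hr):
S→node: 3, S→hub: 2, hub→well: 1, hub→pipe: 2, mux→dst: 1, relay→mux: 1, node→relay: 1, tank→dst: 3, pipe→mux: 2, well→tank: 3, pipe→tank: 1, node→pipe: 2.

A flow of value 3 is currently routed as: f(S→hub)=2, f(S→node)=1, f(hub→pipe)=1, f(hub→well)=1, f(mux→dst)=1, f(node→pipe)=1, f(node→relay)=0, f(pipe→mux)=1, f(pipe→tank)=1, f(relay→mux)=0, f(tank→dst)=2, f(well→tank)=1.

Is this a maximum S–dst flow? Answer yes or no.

Residual reachable from S: {S, hub, mux, node, pipe, relay}; dst is not reachable.
Saturated cut: hub→well, pipe→tank, mux→dst with total capacity 3 = current flow value. Flow is maximum.

Yes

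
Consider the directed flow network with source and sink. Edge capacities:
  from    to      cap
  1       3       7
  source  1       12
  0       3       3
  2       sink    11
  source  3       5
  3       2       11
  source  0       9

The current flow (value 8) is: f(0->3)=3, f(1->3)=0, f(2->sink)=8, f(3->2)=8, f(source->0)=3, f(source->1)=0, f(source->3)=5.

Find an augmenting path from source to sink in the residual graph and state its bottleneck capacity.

source->1->3->2->sink, bottleneck 3

Residual along source->1->3->2->sink: source->1: 12, 1->3: 7, 3->2: 3, 2->sink: 3.
Bottleneck = min = 3.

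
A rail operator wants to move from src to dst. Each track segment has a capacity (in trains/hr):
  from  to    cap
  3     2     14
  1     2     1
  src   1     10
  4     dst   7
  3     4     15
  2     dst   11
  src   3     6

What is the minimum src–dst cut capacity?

7

Max flow = 7 (via 2 augmenting paths).
In the residual at optimum, the set reachable from src is {1, src}.
Cut edges: src→3 (cap 6), 1→2 (cap 1). Sum = 7.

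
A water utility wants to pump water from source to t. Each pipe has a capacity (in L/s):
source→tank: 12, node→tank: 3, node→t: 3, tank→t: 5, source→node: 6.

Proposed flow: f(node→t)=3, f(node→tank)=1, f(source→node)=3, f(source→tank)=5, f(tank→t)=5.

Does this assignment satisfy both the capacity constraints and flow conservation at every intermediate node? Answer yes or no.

Conservation fails at node: inflow 3 ≠ outflow 4.

No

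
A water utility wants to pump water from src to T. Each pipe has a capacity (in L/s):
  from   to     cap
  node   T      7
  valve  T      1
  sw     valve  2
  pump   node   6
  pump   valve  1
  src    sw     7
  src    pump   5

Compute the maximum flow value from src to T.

Augment src->pump->node->T: bottleneck 5. Total 5.
Augment src->sw->valve->T: bottleneck 1. Total 6.
No augmenting path remains in the residual graph.

6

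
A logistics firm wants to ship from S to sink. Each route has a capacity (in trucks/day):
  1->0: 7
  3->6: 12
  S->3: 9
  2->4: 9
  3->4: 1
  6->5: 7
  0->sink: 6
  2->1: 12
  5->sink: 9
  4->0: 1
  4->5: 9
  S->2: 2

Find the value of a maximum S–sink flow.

10

Augment S->2->1->0->sink: bottleneck 2. Total 2.
Augment S->3->4->0->sink: bottleneck 1. Total 3.
Augment S->3->6->5->sink: bottleneck 7. Total 10.
No augmenting path remains in the residual graph.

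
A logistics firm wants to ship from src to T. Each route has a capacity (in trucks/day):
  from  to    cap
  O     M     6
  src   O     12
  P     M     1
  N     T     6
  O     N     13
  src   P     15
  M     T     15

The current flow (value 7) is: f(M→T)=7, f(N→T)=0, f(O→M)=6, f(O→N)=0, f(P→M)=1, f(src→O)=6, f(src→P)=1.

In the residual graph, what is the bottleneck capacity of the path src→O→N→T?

Residual capacities along the path: src→O: 6, O→N: 13, N→T: 6.
Minimum is 6.

6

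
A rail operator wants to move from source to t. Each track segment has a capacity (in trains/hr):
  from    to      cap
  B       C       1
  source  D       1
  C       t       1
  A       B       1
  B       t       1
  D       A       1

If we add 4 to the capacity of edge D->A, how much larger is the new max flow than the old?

0

Original max flow = 1.
Edge D->A does not cross the min cut (source side {source}), so extra capacity there cannot help.
New max flow = 1. Increase = 0.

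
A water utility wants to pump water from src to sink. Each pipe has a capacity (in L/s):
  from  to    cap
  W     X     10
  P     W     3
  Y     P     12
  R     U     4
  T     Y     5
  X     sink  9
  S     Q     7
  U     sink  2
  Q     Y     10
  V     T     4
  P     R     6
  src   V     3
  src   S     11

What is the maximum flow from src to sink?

Augment src->V->T->Y->P->W->X->sink: bottleneck 3. Total 3.
Augment src->S->Q->Y->P->R->U->sink: bottleneck 2. Total 5.
No augmenting path remains in the residual graph.

5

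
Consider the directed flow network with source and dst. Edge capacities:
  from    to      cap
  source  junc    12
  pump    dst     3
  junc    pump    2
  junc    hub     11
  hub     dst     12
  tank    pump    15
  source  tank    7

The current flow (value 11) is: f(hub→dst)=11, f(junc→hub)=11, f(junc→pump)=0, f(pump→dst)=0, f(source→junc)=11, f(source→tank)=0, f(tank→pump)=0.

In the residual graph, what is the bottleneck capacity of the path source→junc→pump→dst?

Residual capacities along the path: source→junc: 1, junc→pump: 2, pump→dst: 3.
Minimum is 1.

1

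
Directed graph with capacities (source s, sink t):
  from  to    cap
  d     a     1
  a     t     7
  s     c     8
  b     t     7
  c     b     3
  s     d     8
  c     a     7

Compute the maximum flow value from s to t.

Augment s->c->b->t: bottleneck 3. Total 3.
Augment s->c->a->t: bottleneck 5. Total 8.
Augment s->d->a->t: bottleneck 1. Total 9.
No augmenting path remains in the residual graph.

9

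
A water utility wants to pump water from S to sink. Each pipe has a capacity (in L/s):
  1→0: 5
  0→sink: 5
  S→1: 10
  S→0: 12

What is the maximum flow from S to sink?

Augment S→0→sink: bottleneck 5. Total 5.
No augmenting path remains in the residual graph.

5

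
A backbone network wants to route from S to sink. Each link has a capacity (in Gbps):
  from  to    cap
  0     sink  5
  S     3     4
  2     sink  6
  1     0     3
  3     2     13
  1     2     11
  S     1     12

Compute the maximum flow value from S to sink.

Augment S→1→0→sink: bottleneck 3. Total 3.
Augment S→1→2→sink: bottleneck 6. Total 9.
No augmenting path remains in the residual graph.

9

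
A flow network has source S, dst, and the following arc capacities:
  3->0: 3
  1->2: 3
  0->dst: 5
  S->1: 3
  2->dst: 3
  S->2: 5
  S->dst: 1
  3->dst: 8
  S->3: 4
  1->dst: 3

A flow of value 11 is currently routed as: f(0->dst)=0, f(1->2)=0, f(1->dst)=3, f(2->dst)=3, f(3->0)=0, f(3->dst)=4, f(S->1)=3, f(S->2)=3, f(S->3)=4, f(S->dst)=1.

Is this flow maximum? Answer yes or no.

Yes

Residual reachable from S: {2, S}; dst is not reachable.
Saturated cut: S->1, S->3, S->dst, 2->dst with total capacity 11 = current flow value. Flow is maximum.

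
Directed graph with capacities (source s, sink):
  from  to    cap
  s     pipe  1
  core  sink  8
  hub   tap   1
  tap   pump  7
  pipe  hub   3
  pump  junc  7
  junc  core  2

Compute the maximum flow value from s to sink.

1

Augment s->pipe->hub->tap->pump->junc->core->sink: bottleneck 1. Total 1.
No augmenting path remains in the residual graph.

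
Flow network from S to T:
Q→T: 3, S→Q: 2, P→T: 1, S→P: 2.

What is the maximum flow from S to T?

3

Augment S→P→T: bottleneck 1. Total 1.
Augment S→Q→T: bottleneck 2. Total 3.
No augmenting path remains in the residual graph.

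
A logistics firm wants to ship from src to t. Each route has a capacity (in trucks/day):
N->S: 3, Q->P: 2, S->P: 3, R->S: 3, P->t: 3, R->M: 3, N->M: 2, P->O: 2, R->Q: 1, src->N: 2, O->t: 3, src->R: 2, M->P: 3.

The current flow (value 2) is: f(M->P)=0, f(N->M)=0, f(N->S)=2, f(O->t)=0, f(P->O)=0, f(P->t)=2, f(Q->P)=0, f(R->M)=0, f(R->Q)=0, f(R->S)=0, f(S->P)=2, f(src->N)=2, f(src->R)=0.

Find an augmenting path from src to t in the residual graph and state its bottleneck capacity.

Residual along src->R->S->P->t: src->R: 2, R->S: 3, S->P: 1, P->t: 1.
Bottleneck = min = 1.

src->R->S->P->t, bottleneck 1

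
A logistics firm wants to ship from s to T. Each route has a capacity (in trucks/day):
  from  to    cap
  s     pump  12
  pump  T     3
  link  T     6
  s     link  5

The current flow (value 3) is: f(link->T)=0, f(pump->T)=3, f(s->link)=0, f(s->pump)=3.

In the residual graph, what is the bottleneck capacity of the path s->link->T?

5

Residual capacities along the path: s->link: 5, link->T: 6.
Minimum is 5.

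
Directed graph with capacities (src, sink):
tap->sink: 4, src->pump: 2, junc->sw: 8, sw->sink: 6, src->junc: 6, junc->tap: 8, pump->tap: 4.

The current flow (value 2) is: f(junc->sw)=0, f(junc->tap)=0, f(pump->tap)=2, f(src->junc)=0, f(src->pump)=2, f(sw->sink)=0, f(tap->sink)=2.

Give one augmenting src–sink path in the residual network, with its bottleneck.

Residual along src->junc->tap->sink: src->junc: 6, junc->tap: 8, tap->sink: 2.
Bottleneck = min = 2.

src->junc->tap->sink, bottleneck 2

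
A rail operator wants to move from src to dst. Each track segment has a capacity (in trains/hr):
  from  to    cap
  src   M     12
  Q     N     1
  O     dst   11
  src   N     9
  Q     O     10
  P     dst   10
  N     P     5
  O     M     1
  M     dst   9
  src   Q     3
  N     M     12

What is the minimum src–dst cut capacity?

17

Max flow = 17 (via 3 augmenting paths).
In the residual at optimum, the set reachable from src is {M, N, src}.
Cut edges: src→Q (cap 3), N→P (cap 5), M→dst (cap 9). Sum = 17.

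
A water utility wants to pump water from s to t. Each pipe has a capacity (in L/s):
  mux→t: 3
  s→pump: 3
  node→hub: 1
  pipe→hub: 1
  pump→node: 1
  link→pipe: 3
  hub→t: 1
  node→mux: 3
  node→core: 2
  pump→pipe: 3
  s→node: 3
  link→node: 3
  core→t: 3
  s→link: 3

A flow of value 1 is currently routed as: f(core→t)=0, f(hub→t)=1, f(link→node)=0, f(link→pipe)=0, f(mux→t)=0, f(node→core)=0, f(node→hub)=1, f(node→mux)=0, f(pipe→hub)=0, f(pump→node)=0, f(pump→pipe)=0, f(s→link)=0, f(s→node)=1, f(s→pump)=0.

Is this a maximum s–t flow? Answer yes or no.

Residual path s→node→core→t has bottleneck 2 > 0.
Pushing 2 along it raises the flow to 3, so the given flow is not maximum.

No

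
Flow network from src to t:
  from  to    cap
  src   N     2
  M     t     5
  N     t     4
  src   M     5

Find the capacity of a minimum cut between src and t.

Max flow = 7 (via 2 augmenting paths).
In the residual at optimum, the set reachable from src is {src}.
Cut edges: src->M (cap 5), src->N (cap 2). Sum = 7.

7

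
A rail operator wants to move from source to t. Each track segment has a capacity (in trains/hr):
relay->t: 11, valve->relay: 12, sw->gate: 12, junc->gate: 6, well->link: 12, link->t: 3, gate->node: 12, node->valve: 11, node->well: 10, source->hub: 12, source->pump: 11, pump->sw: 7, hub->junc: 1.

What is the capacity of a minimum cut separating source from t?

8

Max flow = 8 (via 2 augmenting paths).
In the residual at optimum, the set reachable from source is {hub, pump, source}.
Cut edges: hub->junc (cap 1), pump->sw (cap 7). Sum = 8.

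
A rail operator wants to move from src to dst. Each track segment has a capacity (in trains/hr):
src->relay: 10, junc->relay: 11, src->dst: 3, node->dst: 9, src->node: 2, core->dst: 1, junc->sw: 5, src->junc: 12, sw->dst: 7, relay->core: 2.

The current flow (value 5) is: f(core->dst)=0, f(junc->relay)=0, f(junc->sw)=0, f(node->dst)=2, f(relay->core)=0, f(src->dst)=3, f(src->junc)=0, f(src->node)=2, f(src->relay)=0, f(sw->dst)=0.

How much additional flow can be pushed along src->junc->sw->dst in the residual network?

5

Residual capacities along the path: src->junc: 12, junc->sw: 5, sw->dst: 7.
Minimum is 5.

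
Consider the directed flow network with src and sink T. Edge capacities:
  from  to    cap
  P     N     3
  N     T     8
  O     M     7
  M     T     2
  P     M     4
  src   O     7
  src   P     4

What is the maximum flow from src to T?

Augment src→O→M→T: bottleneck 2. Total 2.
Augment src→P→N→T: bottleneck 3. Total 5.
No augmenting path remains in the residual graph.

5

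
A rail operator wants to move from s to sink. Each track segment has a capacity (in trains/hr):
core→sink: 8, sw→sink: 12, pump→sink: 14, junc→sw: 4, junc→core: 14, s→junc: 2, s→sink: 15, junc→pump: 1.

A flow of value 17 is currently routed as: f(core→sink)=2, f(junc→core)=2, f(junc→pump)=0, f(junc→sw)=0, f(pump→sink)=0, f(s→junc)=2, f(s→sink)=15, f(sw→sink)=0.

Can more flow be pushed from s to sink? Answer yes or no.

Residual reachable from s: {s}; sink is not reachable.
Saturated cut: s→junc, s→sink with total capacity 17 = current flow value. Flow is maximum.

No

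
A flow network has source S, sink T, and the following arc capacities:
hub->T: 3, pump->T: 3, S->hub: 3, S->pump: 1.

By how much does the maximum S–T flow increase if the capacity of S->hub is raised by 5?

0

Original max flow = 4.
Even with extra capacity on S->hub, another cut of capacity 4 remains binding.
New max flow = 4. Increase = 0.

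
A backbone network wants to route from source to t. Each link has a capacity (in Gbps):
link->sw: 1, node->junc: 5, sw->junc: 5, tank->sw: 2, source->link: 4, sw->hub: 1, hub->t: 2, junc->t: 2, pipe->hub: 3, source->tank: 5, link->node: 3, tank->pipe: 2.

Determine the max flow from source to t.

4

Augment source->link->node->junc->t: bottleneck 2. Total 2.
Augment source->link->sw->hub->t: bottleneck 1. Total 3.
Augment source->tank->pipe->hub->t: bottleneck 1. Total 4.
No augmenting path remains in the residual graph.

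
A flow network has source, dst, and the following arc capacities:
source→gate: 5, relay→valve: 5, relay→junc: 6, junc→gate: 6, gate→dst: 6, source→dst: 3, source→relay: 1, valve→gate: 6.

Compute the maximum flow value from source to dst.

Augment source→dst: bottleneck 3. Total 3.
Augment source→gate→dst: bottleneck 5. Total 8.
Augment source→relay→valve→gate→dst: bottleneck 1. Total 9.
No augmenting path remains in the residual graph.

9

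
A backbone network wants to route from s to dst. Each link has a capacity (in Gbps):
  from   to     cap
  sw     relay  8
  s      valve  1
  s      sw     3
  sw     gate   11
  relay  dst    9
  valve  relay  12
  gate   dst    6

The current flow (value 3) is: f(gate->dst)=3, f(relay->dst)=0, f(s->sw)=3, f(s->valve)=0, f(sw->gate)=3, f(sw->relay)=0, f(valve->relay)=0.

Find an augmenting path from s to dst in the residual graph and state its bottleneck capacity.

Residual along s->valve->relay->dst: s->valve: 1, valve->relay: 12, relay->dst: 9.
Bottleneck = min = 1.

s->valve->relay->dst, bottleneck 1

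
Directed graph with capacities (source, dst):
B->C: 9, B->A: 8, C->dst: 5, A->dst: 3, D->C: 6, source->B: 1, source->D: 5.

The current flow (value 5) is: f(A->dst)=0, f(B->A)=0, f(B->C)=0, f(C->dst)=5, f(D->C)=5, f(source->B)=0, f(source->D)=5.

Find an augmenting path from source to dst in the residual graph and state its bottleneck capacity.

Residual along source->B->A->dst: source->B: 1, B->A: 8, A->dst: 3.
Bottleneck = min = 1.

source->B->A->dst, bottleneck 1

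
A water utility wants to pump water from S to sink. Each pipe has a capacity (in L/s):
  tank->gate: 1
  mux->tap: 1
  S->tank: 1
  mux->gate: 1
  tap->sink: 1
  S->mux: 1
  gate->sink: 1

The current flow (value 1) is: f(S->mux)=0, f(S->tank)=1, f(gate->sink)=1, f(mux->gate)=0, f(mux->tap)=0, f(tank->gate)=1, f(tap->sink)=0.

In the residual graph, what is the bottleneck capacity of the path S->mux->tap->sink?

Residual capacities along the path: S->mux: 1, mux->tap: 1, tap->sink: 1.
Minimum is 1.

1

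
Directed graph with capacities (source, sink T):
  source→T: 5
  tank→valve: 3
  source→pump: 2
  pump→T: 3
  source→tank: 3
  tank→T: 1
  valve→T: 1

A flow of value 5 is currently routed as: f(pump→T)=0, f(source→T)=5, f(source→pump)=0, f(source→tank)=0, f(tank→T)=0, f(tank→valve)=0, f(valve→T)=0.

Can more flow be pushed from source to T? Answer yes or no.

Residual path source→tank→T has bottleneck 1 > 0.
Pushing 1 along it raises the flow to 6, so the given flow is not maximum.

Yes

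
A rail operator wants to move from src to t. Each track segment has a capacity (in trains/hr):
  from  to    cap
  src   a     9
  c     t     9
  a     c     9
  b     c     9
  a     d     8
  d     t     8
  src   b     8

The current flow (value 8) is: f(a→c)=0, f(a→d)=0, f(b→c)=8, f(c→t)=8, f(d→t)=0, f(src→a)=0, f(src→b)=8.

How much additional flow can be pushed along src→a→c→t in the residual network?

1

Residual capacities along the path: src→a: 9, a→c: 9, c→t: 1.
Minimum is 1.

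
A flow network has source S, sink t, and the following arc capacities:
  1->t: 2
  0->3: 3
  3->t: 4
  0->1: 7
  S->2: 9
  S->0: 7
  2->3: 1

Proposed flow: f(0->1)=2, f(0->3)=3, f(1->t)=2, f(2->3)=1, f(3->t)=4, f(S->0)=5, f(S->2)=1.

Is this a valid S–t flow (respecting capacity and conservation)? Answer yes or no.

Yes

Every edge has 0 ≤ f(e) ≤ cap(e).
At each intermediate node, inflow equals outflow.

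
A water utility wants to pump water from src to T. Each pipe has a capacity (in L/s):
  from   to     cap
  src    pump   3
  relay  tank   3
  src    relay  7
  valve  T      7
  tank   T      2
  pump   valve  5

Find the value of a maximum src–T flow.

5

Augment src->pump->valve->T: bottleneck 3. Total 3.
Augment src->relay->tank->T: bottleneck 2. Total 5.
No augmenting path remains in the residual graph.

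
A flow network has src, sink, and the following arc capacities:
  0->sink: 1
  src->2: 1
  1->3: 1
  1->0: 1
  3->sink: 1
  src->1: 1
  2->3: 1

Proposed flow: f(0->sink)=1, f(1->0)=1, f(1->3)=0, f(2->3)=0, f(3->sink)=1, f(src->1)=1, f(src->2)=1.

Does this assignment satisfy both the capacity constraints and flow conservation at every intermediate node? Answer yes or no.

No

Conservation fails at 2: inflow 1 ≠ outflow 0.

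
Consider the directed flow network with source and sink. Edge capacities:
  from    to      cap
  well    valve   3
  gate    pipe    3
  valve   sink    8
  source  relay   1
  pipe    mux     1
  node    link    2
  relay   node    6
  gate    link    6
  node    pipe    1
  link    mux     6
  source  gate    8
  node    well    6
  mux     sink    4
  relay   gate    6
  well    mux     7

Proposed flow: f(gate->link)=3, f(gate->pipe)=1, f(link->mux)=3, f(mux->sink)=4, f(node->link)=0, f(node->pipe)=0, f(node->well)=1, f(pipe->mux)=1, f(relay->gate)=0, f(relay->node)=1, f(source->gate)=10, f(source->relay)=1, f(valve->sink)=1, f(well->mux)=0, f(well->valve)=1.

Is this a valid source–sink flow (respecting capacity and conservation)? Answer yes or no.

No

Capacity violated on source->gate: flow 10 > capacity 8.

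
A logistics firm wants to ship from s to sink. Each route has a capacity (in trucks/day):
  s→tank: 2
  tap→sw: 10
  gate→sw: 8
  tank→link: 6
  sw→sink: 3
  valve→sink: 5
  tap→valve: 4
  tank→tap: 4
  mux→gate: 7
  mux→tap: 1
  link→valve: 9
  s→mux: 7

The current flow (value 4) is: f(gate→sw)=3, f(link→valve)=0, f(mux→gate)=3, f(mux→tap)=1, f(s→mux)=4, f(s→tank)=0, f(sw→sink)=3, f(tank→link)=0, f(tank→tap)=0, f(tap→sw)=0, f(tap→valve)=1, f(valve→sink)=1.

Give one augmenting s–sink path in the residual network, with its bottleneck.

Residual along s→tank→tap→valve→sink: s→tank: 2, tank→tap: 4, tap→valve: 3, valve→sink: 4.
Bottleneck = min = 2.

s→tank→tap→valve→sink, bottleneck 2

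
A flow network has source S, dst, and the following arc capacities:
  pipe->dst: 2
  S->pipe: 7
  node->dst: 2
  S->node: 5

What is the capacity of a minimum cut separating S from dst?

4

Max flow = 4 (via 2 augmenting paths).
In the residual at optimum, the set reachable from S is {S, node, pipe}.
Cut edges: node->dst (cap 2), pipe->dst (cap 2). Sum = 4.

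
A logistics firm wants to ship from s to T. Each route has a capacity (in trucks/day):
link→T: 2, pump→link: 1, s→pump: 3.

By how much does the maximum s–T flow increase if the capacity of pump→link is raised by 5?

Original max flow = 1.
After raising cap(pump→link), augmenting paths through that edge carry 1 more unit.
New max flow = 2. Increase = 1.

1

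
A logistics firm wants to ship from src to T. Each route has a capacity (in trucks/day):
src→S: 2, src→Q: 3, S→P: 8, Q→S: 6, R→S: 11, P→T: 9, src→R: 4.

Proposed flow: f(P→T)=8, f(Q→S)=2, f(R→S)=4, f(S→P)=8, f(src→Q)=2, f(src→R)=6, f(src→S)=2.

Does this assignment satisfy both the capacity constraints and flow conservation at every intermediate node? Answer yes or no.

Capacity violated on src→R: flow 6 > capacity 4.

No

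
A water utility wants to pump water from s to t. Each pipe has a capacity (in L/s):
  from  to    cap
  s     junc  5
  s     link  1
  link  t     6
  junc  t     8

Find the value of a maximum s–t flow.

Augment s→link→t: bottleneck 1. Total 1.
Augment s→junc→t: bottleneck 5. Total 6.
No augmenting path remains in the residual graph.

6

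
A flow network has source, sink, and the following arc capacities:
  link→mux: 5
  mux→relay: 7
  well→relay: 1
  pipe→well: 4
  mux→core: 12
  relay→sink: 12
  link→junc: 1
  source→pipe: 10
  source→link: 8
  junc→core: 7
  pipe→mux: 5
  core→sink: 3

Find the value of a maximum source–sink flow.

Augment source→link→junc→core→sink: bottleneck 1. Total 1.
Augment source→link→mux→core→sink: bottleneck 2. Total 3.
Augment source→link→mux→relay→sink: bottleneck 3. Total 6.
Augment source→pipe→mux→relay→sink: bottleneck 4. Total 10.
Augment source→pipe→well→relay→sink: bottleneck 1. Total 11.
No augmenting path remains in the residual graph.

11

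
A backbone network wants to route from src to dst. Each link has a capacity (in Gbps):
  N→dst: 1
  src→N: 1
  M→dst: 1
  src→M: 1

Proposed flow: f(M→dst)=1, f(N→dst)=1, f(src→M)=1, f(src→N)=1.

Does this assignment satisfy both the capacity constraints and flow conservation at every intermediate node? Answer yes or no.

Yes

Every edge has 0 ≤ f(e) ≤ cap(e).
At each intermediate node, inflow equals outflow.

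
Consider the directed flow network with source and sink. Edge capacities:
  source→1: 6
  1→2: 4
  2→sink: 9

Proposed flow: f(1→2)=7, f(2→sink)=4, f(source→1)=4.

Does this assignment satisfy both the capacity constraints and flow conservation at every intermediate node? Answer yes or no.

Capacity violated on 1→2: flow 7 > capacity 4.

No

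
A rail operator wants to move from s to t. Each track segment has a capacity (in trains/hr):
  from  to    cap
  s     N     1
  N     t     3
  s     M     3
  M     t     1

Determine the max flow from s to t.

2

Augment s->M->t: bottleneck 1. Total 1.
Augment s->N->t: bottleneck 1. Total 2.
No augmenting path remains in the residual graph.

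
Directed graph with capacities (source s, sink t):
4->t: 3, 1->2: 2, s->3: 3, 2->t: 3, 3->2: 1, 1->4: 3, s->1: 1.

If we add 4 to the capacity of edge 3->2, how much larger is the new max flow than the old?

2

Original max flow = 2.
After raising cap(3->2), augmenting paths through that edge carry 2 more units.
New max flow = 4. Increase = 2.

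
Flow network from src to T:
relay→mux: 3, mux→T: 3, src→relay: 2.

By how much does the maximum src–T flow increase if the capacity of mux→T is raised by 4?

0

Original max flow = 2.
Edge mux→T does not cross the min cut (source side {src}), so extra capacity there cannot help.
New max flow = 2. Increase = 0.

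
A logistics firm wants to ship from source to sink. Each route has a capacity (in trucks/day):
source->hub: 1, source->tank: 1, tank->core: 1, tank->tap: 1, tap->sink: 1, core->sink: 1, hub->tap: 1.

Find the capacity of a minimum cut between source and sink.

Max flow = 2 (via 2 augmenting paths).
In the residual at optimum, the set reachable from source is {source}.
Cut edges: source->tank (cap 1), source->hub (cap 1). Sum = 2.

2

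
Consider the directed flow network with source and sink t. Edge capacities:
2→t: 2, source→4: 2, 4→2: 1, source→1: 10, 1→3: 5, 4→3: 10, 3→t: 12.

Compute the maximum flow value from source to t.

Augment source→1→3→t: bottleneck 5. Total 5.
Augment source→4→3→t: bottleneck 2. Total 7.
No augmenting path remains in the residual graph.

7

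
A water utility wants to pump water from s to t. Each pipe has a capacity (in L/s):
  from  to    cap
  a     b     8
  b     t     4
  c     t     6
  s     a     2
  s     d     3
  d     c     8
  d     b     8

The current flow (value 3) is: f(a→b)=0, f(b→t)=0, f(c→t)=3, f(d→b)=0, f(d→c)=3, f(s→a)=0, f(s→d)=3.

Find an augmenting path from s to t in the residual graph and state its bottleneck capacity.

Residual along s→a→b→t: s→a: 2, a→b: 8, b→t: 4.
Bottleneck = min = 2.

s→a→b→t, bottleneck 2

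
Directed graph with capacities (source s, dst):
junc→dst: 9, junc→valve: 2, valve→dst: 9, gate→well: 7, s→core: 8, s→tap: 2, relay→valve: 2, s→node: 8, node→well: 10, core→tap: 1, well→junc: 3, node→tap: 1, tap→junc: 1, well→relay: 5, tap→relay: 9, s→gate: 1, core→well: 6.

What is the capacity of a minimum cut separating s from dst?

Max flow = 6 (via 5 augmenting paths).
In the residual at optimum, the set reachable from s is {core, gate, node, relay, s, tap, well}.
Cut edges: well→junc (cap 3), tap→junc (cap 1), relay→valve (cap 2). Sum = 6.

6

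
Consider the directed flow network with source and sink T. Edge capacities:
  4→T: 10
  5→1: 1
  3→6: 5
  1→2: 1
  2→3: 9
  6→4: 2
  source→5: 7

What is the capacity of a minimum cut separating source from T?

1

Max flow = 1 (via 1 augmenting path).
In the residual at optimum, the set reachable from source is {5, source}.
Cut edges: 5→1 (cap 1). Sum = 1.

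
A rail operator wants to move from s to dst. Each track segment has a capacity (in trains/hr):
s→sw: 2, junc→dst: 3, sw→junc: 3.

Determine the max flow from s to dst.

2

Augment s→sw→junc→dst: bottleneck 2. Total 2.
No augmenting path remains in the residual graph.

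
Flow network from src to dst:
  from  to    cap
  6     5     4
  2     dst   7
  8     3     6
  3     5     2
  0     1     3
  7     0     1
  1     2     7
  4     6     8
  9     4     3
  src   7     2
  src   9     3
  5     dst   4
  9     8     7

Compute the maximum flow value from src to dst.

Augment src→7→0→1→2→dst: bottleneck 1. Total 1.
Augment src→9→4→6→5→dst: bottleneck 3. Total 4.
No augmenting path remains in the residual graph.

4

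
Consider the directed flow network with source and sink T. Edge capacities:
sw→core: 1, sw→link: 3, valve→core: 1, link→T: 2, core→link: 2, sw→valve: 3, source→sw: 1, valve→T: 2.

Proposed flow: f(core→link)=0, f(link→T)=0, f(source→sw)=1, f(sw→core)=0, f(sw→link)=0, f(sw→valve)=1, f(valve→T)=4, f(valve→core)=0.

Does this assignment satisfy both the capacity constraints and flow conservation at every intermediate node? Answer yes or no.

Capacity violated on valve→T: flow 4 > capacity 2.

No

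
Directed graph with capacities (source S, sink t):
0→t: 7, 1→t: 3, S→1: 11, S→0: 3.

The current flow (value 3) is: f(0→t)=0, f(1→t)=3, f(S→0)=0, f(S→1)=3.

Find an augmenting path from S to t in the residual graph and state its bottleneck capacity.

Residual along S→0→t: S→0: 3, 0→t: 7.
Bottleneck = min = 3.

S→0→t, bottleneck 3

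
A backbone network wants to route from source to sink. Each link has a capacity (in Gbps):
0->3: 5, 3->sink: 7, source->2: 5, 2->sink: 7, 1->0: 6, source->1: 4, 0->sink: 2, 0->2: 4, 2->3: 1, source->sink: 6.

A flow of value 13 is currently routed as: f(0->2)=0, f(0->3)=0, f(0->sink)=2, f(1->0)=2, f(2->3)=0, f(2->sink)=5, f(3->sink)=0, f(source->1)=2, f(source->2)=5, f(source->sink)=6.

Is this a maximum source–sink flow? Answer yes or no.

No

Residual path source->1->0->2->sink has bottleneck 2 > 0.
Pushing 2 along it raises the flow to 15, so the given flow is not maximum.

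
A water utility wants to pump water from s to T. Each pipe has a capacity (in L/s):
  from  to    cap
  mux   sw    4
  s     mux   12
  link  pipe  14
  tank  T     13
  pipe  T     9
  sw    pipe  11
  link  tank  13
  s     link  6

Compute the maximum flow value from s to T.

Augment s→link→tank→T: bottleneck 6. Total 6.
Augment s→mux→sw→pipe→T: bottleneck 4. Total 10.
No augmenting path remains in the residual graph.

10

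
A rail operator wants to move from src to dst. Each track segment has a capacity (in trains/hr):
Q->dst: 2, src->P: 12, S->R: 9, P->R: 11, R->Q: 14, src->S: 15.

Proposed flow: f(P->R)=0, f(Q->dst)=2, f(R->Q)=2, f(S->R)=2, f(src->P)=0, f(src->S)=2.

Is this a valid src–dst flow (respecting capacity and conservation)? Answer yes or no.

Yes

Every edge has 0 ≤ f(e) ≤ cap(e).
At each intermediate node, inflow equals outflow.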